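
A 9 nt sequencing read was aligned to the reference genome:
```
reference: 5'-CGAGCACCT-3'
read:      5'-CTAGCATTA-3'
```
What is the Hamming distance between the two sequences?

4

The sequences differ at sites 2, 7, 8, 9 (1-based) — 4 in total.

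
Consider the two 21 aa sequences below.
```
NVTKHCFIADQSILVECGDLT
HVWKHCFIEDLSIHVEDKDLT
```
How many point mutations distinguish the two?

7

The sequences differ at positions 1, 3, 9, 11, 14, 17, 18 (1-based) — 7 in total.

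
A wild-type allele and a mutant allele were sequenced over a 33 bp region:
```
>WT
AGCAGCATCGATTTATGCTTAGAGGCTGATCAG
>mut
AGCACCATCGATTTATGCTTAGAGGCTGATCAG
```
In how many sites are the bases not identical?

1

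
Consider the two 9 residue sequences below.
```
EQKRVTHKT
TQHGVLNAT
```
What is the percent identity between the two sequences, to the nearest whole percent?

6 positions differ (1, 3, 4, 6, 7, 8), so 3 of 9 match: 3/9 = 33.33%.

33%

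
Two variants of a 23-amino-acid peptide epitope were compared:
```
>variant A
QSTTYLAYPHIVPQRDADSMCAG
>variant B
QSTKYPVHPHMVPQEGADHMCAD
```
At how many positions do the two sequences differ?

Comparing position by position, 9 positions differ: 4 (T/K), 6 (L/P), 7 (A/V), 8 (Y/H), 11 (I/M), 15 (R/E), 16 (D/G), 19 (S/H), 23 (G/D).

9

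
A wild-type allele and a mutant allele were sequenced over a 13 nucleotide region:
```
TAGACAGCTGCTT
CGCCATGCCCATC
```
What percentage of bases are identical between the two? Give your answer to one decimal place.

Mismatches at positions 1, 2, 3, 4, 5, 6, 9, 10, 11, 13 (1-based): 10 of 13.
Identical positions: 3/13 = 23.08% → 23.1%.

23.1%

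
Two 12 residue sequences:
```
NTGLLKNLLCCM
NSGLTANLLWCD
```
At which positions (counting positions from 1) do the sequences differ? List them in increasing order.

Differences at position 2 (T→S), position 5 (L→T), position 6 (K→A), position 10 (C→W), position 12 (M→D).

2, 5, 6, 10, 12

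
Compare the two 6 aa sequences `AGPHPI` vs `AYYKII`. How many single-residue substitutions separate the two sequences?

4

The sequences differ at residues 2, 3, 4, 5 (1-based) — 4 in total.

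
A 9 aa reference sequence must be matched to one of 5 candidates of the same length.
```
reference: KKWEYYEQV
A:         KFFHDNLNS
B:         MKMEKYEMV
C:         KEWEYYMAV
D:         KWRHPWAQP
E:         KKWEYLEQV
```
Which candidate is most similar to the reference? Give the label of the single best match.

A differs at 8 residues; B differs at 4 residues; C differs at 3 residues; D differs at 7 residues; E differs at 1 residue. The closest is E.

E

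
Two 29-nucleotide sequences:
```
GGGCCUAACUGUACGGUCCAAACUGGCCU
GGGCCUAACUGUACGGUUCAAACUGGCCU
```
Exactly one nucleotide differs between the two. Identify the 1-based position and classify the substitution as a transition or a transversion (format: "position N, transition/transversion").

position 18, transition

Position 18 changes C→U. C is a pyrimidine and U is a pyrimidine, so this is a transition.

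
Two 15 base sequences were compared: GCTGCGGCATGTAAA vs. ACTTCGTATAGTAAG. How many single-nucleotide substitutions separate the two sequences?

7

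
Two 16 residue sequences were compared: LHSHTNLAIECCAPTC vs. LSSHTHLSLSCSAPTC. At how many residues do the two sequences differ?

6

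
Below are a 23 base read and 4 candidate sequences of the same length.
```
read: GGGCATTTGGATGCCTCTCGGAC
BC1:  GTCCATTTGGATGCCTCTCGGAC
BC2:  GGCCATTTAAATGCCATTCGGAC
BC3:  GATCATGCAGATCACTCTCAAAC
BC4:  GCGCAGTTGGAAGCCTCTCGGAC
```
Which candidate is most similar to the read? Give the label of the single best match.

BC1

BC1 differs at 2 positions; BC2 differs at 5 positions; BC3 differs at 9 positions; BC4 differs at 3 positions. The closest is BC1.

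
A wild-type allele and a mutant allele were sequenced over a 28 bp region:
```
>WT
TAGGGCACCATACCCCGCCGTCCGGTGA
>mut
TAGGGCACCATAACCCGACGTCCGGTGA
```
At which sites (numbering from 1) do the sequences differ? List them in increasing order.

13, 18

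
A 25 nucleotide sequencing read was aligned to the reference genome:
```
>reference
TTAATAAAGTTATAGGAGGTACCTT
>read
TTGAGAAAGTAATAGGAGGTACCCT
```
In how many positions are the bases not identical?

4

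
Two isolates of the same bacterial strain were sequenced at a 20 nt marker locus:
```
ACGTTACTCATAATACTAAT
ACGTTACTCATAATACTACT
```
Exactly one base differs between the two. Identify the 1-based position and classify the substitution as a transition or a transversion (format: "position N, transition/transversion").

Position 19 changes A→C. A is a purine and C is a pyrimidine, so this is a transversion.

position 19, transversion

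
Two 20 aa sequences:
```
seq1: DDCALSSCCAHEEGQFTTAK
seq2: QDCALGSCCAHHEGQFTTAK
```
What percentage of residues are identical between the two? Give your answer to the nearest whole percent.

85%

3 positions differ (1, 6, 12), so 17 of 20 match: 17/20 = 85%.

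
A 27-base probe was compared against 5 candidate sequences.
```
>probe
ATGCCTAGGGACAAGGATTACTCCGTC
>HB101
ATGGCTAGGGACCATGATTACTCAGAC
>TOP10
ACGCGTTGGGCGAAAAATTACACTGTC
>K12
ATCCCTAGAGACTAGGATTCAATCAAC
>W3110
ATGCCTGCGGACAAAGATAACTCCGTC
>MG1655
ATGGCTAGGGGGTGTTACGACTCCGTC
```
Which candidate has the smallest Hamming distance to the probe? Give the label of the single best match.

W3110

Hamming distances to probe — HB101: 5; TOP10: 9; K12: 9; W3110: 4; MG1655: 9.
Smallest is W3110 with 4 mismatches.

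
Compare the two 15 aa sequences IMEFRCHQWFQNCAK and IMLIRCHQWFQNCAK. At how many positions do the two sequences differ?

2

Comparing position by position, 2 positions differ: 3 (E/L), 4 (F/I).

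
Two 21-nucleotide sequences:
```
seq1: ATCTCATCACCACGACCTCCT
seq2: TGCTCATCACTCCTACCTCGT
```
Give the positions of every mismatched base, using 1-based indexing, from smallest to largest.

1, 2, 11, 12, 14, 20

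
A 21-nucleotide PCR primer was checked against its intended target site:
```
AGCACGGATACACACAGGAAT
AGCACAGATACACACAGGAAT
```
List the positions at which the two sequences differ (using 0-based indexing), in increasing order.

5

Scanning 0-based: 5: G/A.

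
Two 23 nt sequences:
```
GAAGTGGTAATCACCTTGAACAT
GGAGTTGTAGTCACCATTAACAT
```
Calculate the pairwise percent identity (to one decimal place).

78.3%

5 positions differ (2, 6, 10, 16, 18), so 18 of 23 match: 18/23 = 78.26%.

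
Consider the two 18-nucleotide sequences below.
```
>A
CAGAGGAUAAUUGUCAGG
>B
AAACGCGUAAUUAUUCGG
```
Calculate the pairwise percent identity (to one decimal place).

55.6%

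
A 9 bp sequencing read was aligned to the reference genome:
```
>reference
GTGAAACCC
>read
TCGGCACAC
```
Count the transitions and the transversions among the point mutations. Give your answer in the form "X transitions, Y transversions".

2 transitions, 3 transversions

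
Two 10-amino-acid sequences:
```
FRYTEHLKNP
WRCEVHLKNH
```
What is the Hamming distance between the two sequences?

5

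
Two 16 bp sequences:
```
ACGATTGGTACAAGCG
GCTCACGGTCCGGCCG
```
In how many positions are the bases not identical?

9

The sequences differ at positions 1, 3, 4, 5, 6, 10, 12, 13, 14 (1-based) — 9 in total.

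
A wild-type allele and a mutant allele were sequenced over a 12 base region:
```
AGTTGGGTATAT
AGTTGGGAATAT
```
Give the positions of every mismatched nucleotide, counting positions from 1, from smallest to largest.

Differences at position 8 (T→A).

8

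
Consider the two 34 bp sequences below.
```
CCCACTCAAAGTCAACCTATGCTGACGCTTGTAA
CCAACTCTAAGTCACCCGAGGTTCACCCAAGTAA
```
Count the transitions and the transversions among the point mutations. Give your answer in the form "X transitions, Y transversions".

1 transition, 9 transversions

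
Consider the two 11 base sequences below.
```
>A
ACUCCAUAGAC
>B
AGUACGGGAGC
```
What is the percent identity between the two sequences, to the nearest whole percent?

36%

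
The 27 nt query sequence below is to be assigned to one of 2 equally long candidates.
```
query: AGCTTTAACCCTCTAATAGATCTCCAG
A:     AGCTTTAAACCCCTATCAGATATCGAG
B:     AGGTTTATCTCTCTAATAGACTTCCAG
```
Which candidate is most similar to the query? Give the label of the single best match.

B

Hamming distances to query — A: 6; B: 5.
Smallest is B with 5 mismatches.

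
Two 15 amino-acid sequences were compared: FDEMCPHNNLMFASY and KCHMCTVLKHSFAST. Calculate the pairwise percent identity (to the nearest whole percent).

10 positions differ (1, 2, 3, 6, 7, 8, 9, 10, 11, 15), so 5 of 15 match: 5/15 = 33.33%.

33%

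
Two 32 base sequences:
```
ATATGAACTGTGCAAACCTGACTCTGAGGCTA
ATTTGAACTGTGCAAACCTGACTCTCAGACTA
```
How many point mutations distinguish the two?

3

The sequences differ at sites 3, 26, 29 (1-based) — 3 in total.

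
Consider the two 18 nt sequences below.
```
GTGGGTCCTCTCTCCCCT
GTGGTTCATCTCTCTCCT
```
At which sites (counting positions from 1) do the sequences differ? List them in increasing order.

Scanning 1-based: 5: G/T; 8: C/A; 15: C/T.

5, 8, 15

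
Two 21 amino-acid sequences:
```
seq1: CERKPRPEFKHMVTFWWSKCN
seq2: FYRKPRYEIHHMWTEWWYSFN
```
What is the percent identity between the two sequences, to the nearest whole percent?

52%

Mismatches at positions 1, 2, 7, 9, 10, 13, 15, 18, 19, 20 (1-based): 10 of 21.
Identical positions: 11/21 = 52.38% → 52%.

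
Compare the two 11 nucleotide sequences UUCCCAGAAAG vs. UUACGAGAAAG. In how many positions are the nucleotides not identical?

2

Comparing position by position, 2 positions differ: 3 (C/A), 5 (C/G).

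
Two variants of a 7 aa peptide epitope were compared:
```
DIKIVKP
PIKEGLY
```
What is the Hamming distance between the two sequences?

5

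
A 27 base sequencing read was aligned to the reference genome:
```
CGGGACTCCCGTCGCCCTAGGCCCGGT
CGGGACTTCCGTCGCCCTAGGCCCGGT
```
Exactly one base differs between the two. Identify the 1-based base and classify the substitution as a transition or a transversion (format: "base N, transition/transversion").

base 8, transition

Base 8 changes C→T. C is a pyrimidine and T is a pyrimidine, so this is a transition.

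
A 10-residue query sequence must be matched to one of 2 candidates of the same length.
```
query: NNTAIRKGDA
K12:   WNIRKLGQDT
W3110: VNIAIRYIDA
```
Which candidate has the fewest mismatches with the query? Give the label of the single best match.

W3110

K12 differs at 8 residues; W3110 differs at 4 residues. The closest is W3110.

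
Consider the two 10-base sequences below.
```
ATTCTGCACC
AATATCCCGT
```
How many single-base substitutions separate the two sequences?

6

The sequences differ at bases 2, 4, 6, 8, 9, 10 (1-based) — 6 in total.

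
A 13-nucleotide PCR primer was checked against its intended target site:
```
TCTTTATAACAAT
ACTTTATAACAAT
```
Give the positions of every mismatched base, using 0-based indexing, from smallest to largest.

Scanning 0-based: 0: T/A.

0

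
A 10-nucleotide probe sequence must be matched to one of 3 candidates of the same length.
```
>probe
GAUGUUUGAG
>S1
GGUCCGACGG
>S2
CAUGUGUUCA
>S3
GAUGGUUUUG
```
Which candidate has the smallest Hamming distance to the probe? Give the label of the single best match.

S1 differs at 7 bases; S2 differs at 5 bases; S3 differs at 3 bases. The closest is S3.

S3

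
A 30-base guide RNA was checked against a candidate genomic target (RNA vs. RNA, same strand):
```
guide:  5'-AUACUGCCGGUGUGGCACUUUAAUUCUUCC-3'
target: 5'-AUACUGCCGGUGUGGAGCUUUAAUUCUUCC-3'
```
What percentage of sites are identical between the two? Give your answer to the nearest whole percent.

93%

2 positions differ (16, 17), so 28 of 30 match: 28/30 = 93.33%.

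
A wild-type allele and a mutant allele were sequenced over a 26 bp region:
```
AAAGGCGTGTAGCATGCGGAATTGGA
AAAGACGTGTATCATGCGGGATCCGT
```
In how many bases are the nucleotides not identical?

6

Comparing position by position, 6 bases differ: 5 (G/A), 12 (G/T), 20 (A/G), 23 (T/C), 24 (G/C), 26 (A/T).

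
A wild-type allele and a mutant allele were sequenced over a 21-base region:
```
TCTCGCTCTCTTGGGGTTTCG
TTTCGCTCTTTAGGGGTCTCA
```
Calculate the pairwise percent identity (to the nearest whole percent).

Mismatches at positions 2, 10, 12, 18, 21 (1-based): 5 of 21.
Identical positions: 16/21 = 76.19% → 76%.

76%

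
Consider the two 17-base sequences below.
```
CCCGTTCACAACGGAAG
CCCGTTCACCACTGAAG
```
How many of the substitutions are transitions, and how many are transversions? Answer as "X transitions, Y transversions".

0 transitions, 2 transversions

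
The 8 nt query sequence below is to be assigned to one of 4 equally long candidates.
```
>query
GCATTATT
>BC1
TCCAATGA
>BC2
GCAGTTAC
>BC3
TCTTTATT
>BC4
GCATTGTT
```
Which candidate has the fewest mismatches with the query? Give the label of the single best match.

BC4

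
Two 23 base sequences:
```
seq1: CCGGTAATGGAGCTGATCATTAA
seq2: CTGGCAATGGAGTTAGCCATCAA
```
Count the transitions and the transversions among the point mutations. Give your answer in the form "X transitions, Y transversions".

Transitions (purine↔purine or pyrimidine↔pyrimidine): 2 C→T, 5 T→C, 13 C→T, 15 G→A, 16 A→G, 17 T→C, 21 T→C.
Transversions (purine↔pyrimidine): none.

7 transitions, 0 transversions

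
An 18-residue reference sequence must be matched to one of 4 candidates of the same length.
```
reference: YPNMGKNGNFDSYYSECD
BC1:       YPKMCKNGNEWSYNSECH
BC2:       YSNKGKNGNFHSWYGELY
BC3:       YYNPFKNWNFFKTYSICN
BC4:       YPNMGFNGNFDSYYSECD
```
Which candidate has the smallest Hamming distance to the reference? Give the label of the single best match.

BC1 differs at 6 residues; BC2 differs at 7 residues; BC3 differs at 9 residues; BC4 differs at 1 residue. The closest is BC4.

BC4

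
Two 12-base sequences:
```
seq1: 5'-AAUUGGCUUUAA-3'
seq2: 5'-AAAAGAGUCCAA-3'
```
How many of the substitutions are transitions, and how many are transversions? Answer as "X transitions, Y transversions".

Mismatches (1-based):
position 3: U→A (pyrimidine→purine, transversion)
position 4: U→A (pyrimidine→purine, transversion)
position 6: G→A (purine→purine, transition)
position 7: C→G (pyrimidine→purine, transversion)
position 9: U→C (pyrimidine→pyrimidine, transition)
position 10: U→C (pyrimidine→pyrimidine, transition)

3 transitions, 3 transversions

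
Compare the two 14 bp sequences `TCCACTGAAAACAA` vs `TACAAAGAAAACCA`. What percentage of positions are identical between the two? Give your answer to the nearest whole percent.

4 positions differ (2, 5, 6, 13), so 10 of 14 match: 10/14 = 71.43%.

71%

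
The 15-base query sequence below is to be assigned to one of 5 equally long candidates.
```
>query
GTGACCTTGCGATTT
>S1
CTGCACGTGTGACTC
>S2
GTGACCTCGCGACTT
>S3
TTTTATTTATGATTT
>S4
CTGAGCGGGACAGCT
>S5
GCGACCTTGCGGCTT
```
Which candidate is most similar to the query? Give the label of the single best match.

S2

S1 differs at 7 positions; S2 differs at 2 positions; S3 differs at 7 positions; S4 differs at 8 positions; S5 differs at 3 positions. The closest is S2.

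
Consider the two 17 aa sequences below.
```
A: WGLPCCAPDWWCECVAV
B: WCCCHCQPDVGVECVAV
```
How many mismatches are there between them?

8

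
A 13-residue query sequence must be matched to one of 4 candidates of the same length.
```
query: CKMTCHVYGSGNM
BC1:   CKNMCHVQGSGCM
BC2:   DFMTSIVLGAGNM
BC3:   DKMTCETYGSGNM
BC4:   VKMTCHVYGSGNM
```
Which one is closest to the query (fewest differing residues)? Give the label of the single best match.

BC4

Hamming distances to query — BC1: 4; BC2: 6; BC3: 3; BC4: 1.
Smallest is BC4 with 1 mismatch.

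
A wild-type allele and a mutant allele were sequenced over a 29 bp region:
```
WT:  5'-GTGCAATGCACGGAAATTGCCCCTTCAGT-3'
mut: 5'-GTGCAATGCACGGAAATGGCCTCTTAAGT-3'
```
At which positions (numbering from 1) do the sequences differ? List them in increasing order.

18, 22, 26

Scanning 1-based: 18: T/G; 22: C/T; 26: C/A.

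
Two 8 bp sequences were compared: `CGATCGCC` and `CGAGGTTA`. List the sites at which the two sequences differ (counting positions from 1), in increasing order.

Scanning 1-based: 4: T/G; 5: C/G; 6: G/T; 7: C/T; 8: C/A.

4, 5, 6, 7, 8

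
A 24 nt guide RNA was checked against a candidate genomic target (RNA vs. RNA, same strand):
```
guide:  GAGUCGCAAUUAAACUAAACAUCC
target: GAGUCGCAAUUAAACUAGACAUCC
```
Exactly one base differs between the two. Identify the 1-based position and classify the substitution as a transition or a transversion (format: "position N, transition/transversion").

position 18, transition

The sequences differ only at position 18: A→G (purine→purine), a transition.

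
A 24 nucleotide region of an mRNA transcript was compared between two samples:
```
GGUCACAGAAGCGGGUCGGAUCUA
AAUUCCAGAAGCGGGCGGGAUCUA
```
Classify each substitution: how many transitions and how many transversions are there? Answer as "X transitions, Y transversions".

4 transitions, 2 transversions

Mismatches (1-based):
position 1: G→A (purine→purine, transition)
position 2: G→A (purine→purine, transition)
position 4: C→U (pyrimidine→pyrimidine, transition)
position 5: A→C (purine→pyrimidine, transversion)
position 16: U→C (pyrimidine→pyrimidine, transition)
position 17: C→G (pyrimidine→purine, transversion)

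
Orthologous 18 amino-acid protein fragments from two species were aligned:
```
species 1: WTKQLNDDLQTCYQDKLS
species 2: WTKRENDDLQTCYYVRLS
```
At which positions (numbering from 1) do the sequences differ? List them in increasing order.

Scanning 1-based: 4: Q/R; 5: L/E; 14: Q/Y; 15: D/V; 16: K/R.

4, 5, 14, 15, 16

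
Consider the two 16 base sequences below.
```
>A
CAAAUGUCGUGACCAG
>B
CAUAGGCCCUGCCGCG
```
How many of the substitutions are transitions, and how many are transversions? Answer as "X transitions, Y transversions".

Mismatches (1-based):
site 3: A→U (purine→pyrimidine, transversion)
site 5: U→G (pyrimidine→purine, transversion)
site 7: U→C (pyrimidine→pyrimidine, transition)
site 9: G→C (purine→pyrimidine, transversion)
site 12: A→C (purine→pyrimidine, transversion)
site 14: C→G (pyrimidine→purine, transversion)
site 15: A→C (purine→pyrimidine, transversion)

1 transition, 6 transversions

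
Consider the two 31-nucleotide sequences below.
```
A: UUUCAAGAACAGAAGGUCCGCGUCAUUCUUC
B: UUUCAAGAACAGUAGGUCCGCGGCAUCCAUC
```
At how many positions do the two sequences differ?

4

Mismatches (1-based): position 13: A→U; position 23: U→G; position 27: U→C; position 29: U→A.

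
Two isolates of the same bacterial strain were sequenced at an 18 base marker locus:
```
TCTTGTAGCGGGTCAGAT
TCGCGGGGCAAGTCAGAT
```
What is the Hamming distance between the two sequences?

6

Comparing position by position, 6 bases differ: 3 (T/G), 4 (T/C), 6 (T/G), 7 (A/G), 10 (G/A), 11 (G/A).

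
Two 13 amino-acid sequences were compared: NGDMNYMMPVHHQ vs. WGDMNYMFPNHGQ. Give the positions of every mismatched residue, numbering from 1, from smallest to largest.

Scanning 1-based: 1: N/W; 8: M/F; 10: V/N; 12: H/G.

1, 8, 10, 12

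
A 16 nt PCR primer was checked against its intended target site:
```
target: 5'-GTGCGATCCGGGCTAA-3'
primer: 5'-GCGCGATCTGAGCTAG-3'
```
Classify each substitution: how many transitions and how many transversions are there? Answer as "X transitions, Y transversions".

Mismatches (1-based):
site 2: T→C (pyrimidine→pyrimidine, transition)
site 9: C→T (pyrimidine→pyrimidine, transition)
site 11: G→A (purine→purine, transition)
site 16: A→G (purine→purine, transition)

4 transitions, 0 transversions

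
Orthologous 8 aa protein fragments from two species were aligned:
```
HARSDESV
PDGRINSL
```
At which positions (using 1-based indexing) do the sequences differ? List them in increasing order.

Scanning 1-based: 1: H/P; 2: A/D; 3: R/G; 4: S/R; 5: D/I; 6: E/N; 8: V/L.

1, 2, 3, 4, 5, 6, 8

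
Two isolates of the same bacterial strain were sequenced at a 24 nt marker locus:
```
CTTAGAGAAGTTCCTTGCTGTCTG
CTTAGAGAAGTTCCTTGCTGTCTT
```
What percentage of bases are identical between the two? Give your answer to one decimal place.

95.8%

Mismatch at position 24 (1-based): 1 of 24.
Identical positions: 23/24 = 95.83% → 95.8%.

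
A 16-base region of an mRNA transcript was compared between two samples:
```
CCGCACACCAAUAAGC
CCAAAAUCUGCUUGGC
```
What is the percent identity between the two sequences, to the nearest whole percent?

9 positions differ (3, 4, 6, 7, 9, 10, 11, 13, 14), so 7 of 16 match: 7/16 = 43.75%.

44%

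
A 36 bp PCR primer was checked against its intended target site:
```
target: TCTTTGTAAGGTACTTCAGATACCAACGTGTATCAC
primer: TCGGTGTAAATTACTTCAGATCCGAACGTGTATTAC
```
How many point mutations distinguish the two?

7

The sequences differ at sites 3, 4, 10, 11, 22, 24, 34 (1-based) — 7 in total.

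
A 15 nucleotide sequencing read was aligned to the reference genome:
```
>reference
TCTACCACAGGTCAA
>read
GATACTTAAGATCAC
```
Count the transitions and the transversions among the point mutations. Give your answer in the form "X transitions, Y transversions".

2 transitions, 5 transversions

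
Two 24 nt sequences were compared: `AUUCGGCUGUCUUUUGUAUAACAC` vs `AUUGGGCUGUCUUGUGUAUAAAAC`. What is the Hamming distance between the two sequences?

3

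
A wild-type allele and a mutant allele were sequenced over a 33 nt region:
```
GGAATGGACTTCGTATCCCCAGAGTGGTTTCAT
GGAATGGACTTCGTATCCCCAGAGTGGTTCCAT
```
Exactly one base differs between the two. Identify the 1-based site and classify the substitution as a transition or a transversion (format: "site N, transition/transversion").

site 30, transition

The sequences differ only at site 30: T→C (pyrimidine→pyrimidine), a transition.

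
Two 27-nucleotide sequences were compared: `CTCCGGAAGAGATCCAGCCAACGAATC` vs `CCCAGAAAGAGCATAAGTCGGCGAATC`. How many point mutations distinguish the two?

The sequences differ at positions 2, 4, 6, 12, 13, 14, 15, 18, 20, 21 (1-based) — 10 in total.

10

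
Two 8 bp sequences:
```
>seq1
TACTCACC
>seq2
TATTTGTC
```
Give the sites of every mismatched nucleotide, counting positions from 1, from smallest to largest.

3, 5, 6, 7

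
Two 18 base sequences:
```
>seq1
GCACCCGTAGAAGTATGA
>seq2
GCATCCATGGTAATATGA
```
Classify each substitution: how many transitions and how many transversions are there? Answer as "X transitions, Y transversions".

4 transitions, 1 transversion

Mismatches (1-based):
position 4: C→T (pyrimidine→pyrimidine, transition)
position 7: G→A (purine→purine, transition)
position 9: A→G (purine→purine, transition)
position 11: A→T (purine→pyrimidine, transversion)
position 13: G→A (purine→purine, transition)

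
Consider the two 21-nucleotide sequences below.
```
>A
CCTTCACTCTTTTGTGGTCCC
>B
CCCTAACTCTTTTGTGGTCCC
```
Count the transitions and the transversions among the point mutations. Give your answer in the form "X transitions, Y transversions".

1 transition, 1 transversion

Transitions (purine↔purine or pyrimidine↔pyrimidine): 3 T→C.
Transversions (purine↔pyrimidine): 5 C→A.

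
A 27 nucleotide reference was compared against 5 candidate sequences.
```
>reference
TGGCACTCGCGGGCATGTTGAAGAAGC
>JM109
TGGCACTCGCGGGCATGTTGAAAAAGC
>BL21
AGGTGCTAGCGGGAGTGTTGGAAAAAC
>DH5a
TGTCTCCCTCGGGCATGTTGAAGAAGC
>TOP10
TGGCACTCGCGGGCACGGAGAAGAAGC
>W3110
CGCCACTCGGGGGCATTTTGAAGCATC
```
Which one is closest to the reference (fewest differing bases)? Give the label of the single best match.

JM109 differs at 1 base; BL21 differs at 9 bases; DH5a differs at 4 bases; TOP10 differs at 3 bases; W3110 differs at 6 bases. The closest is JM109.

JM109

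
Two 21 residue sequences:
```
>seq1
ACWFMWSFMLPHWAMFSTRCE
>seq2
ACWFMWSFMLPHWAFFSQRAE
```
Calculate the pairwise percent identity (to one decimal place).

85.7%

3 positions differ (15, 18, 20), so 18 of 21 match: 18/21 = 85.71%.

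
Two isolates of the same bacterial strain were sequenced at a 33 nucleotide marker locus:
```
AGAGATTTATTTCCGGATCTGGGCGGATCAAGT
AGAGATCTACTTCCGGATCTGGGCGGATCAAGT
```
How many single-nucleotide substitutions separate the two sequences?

2

Mismatches (1-based): base 7: T→C; base 10: T→C.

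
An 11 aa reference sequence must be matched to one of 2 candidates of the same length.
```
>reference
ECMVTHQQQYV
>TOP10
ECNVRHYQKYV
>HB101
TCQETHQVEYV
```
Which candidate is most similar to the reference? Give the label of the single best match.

TOP10

Hamming distances to reference — TOP10: 4; HB101: 5.
Smallest is TOP10 with 4 mismatches.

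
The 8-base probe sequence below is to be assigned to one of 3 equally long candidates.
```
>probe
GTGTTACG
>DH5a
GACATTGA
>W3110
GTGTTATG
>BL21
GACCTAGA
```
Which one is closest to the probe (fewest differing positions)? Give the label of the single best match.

DH5a differs at 6 positions; W3110 differs at 1 position; BL21 differs at 5 positions. The closest is W3110.

W3110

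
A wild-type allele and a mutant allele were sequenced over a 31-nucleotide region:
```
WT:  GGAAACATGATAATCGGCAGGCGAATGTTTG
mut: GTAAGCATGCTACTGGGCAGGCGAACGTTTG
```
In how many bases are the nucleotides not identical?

6

The sequences differ at bases 2, 5, 10, 13, 15, 26 (1-based) — 6 in total.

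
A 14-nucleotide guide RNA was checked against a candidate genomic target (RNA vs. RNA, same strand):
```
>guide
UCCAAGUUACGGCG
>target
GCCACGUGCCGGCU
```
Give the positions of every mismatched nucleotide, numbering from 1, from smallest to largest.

Differences at position 1 (U→G), position 5 (A→C), position 8 (U→G), position 9 (A→C), position 14 (G→U).

1, 5, 8, 9, 14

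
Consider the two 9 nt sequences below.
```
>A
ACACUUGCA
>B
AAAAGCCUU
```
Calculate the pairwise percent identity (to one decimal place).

22.2%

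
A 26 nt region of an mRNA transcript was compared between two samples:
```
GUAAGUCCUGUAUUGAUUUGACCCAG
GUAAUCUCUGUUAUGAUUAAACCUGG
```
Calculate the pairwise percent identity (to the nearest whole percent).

9 positions differ (5, 6, 7, 12, 13, 19, 20, 24, 25), so 17 of 26 match: 17/26 = 65.38%.

65%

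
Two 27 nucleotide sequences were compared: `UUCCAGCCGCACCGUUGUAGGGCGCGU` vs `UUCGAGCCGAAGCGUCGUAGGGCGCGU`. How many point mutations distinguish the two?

Comparing position by position, 4 bases differ: 4 (C/G), 10 (C/A), 12 (C/G), 16 (U/C).

4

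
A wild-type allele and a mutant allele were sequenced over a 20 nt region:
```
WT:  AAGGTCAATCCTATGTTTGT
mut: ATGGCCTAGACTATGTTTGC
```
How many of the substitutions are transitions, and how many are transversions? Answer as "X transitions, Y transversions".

2 transitions, 4 transversions

Transitions (purine↔purine or pyrimidine↔pyrimidine): 5 T→C, 20 T→C.
Transversions (purine↔pyrimidine): 2 A→T, 7 A→T, 9 T→G, 10 C→A.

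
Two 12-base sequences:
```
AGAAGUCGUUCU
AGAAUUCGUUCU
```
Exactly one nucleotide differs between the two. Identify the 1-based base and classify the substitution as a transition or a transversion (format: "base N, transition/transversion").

base 5, transversion

Base 5 changes G→U. G is a purine and U is a pyrimidine, so this is a transversion.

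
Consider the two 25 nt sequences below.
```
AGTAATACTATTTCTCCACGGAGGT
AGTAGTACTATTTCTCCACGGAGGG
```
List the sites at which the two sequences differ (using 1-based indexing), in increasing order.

Differences at site 5 (A→G), site 25 (T→G).

5, 25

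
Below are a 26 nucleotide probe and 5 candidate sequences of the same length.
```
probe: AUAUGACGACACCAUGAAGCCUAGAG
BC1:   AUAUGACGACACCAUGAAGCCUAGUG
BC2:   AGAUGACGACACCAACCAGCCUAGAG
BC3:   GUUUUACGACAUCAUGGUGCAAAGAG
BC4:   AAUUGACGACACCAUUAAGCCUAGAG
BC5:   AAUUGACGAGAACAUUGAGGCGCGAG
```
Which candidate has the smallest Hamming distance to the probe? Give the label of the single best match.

BC1

BC1 differs at 1 base; BC2 differs at 4 bases; BC3 differs at 8 bases; BC4 differs at 3 bases; BC5 differs at 9 bases. The closest is BC1.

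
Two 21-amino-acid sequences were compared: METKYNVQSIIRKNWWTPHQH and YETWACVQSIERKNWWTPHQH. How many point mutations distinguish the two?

Mismatches (1-based): position 1: M→Y; position 4: K→W; position 5: Y→A; position 6: N→C; position 11: I→E.

5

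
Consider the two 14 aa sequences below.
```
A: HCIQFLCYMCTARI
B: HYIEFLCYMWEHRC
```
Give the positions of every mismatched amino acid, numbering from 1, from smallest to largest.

2, 4, 10, 11, 12, 14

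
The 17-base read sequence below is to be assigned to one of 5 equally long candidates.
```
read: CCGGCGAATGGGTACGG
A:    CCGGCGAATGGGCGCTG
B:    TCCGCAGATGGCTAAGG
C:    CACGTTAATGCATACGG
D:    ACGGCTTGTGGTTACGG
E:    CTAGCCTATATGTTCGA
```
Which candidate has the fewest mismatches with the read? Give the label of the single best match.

A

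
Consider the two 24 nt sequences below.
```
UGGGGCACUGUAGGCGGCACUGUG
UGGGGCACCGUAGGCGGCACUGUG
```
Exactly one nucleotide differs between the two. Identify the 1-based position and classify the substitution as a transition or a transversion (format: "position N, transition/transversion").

The sequences differ only at position 9: U→C (pyrimidine→pyrimidine), a transition.

position 9, transition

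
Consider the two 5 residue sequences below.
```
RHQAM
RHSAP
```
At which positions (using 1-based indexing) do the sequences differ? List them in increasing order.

Scanning 1-based: 3: Q/S; 5: M/P.

3, 5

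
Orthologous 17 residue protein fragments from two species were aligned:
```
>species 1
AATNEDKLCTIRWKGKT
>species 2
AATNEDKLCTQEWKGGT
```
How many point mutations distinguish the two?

Mismatches (1-based): position 11: I→Q; position 12: R→E; position 16: K→G.

3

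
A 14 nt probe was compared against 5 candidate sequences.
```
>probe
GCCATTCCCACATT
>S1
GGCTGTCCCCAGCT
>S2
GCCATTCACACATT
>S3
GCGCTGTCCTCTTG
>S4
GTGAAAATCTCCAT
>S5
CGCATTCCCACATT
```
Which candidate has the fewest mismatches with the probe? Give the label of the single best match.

S2

Hamming distances to probe — S1: 7; S2: 1; S3: 7; S4: 9; S5: 2.
Smallest is S2 with 1 mismatch.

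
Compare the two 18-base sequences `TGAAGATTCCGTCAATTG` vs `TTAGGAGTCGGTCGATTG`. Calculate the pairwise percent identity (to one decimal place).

Mismatches at positions 2, 4, 7, 10, 14 (1-based): 5 of 18.
Identical positions: 13/18 = 72.22% → 72.2%.

72.2%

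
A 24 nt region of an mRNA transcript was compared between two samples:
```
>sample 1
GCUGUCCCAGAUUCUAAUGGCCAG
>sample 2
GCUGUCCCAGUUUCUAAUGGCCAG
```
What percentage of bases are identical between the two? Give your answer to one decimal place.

95.8%

Mismatch at position 11 (1-based): 1 of 24.
Identical positions: 23/24 = 95.83% → 95.8%.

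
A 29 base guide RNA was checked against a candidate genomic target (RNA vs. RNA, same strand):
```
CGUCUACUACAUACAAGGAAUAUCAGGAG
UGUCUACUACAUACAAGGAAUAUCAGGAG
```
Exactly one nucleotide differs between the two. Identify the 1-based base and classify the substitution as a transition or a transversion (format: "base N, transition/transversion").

base 1, transition

The sequences differ only at base 1: C→U (pyrimidine→pyrimidine), a transition.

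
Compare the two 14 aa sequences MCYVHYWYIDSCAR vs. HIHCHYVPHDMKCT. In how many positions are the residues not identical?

Comparing position by position, 11 positions differ: 1 (M/H), 2 (C/I), 3 (Y/H), 4 (V/C), 7 (W/V), 8 (Y/P), 9 (I/H), 11 (S/M), 12 (C/K), 13 (A/C), 14 (R/T).

11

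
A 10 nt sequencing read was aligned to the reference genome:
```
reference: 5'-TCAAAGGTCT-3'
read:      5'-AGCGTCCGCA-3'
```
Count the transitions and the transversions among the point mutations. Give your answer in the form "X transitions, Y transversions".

1 transition, 8 transversions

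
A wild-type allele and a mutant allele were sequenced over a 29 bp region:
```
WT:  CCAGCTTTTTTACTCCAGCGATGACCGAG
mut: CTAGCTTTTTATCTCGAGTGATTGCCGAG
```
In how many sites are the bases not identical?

7

The sequences differ at sites 2, 11, 12, 16, 19, 23, 24 (1-based) — 7 in total.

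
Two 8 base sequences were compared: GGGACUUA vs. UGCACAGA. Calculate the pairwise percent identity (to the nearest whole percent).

50%

4 positions differ (1, 3, 6, 7), so 4 of 8 match: 4/8 = 50%.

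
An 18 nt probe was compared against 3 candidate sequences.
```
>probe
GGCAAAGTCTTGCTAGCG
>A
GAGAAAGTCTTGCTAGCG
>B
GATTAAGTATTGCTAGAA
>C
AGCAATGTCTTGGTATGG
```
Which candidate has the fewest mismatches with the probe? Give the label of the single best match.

A

A differs at 2 bases; B differs at 6 bases; C differs at 5 bases. The closest is A.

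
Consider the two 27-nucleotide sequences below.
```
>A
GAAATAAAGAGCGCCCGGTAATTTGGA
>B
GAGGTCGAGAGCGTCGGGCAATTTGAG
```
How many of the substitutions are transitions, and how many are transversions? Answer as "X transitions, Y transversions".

Transitions (purine↔purine or pyrimidine↔pyrimidine): 3 A→G, 4 A→G, 7 A→G, 14 C→T, 19 T→C, 26 G→A, 27 A→G.
Transversions (purine↔pyrimidine): 6 A→C, 16 C→G.

7 transitions, 2 transversions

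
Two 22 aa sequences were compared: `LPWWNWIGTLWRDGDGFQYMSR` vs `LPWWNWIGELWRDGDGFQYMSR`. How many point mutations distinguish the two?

1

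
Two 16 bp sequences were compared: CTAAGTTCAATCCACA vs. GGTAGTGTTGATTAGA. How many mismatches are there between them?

The sequences differ at bases 1, 2, 3, 7, 8, 9, 10, 11, 12, 13, 15 (1-based) — 11 in total.

11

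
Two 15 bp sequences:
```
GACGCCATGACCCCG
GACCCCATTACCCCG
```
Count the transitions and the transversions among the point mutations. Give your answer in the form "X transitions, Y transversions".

Transitions (purine↔purine or pyrimidine↔pyrimidine): none.
Transversions (purine↔pyrimidine): 4 G→C, 9 G→T.

0 transitions, 2 transversions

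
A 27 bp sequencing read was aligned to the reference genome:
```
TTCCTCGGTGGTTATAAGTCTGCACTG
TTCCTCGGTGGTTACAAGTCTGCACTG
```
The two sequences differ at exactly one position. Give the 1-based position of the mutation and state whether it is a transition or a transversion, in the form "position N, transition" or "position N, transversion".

The sequences differ only at position 15: T→C (pyrimidine→pyrimidine), a transition.

position 15, transition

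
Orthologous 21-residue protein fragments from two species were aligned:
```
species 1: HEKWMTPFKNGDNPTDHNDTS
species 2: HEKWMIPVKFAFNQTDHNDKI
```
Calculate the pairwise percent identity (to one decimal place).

61.9%

Mismatches at positions 6, 8, 10, 11, 12, 14, 20, 21 (1-based): 8 of 21.
Identical positions: 13/21 = 61.9% → 61.9%.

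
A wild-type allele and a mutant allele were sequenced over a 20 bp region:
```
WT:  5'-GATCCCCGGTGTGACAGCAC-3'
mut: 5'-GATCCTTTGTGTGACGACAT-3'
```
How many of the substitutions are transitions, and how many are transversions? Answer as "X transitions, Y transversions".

5 transitions, 1 transversion

Mismatches (1-based):
site 6: C→T (pyrimidine→pyrimidine, transition)
site 7: C→T (pyrimidine→pyrimidine, transition)
site 8: G→T (purine→pyrimidine, transversion)
site 16: A→G (purine→purine, transition)
site 17: G→A (purine→purine, transition)
site 20: C→T (pyrimidine→pyrimidine, transition)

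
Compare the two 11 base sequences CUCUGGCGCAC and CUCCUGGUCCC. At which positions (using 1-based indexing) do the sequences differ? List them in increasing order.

Differences at position 4 (U→C), position 5 (G→U), position 7 (C→G), position 8 (G→U), position 10 (A→C).

4, 5, 7, 8, 10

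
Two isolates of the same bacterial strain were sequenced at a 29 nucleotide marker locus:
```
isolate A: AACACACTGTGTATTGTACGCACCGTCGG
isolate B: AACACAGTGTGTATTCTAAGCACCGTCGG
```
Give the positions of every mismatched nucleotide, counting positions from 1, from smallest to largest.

Scanning 1-based: 7: C/G; 16: G/C; 19: C/A.

7, 16, 19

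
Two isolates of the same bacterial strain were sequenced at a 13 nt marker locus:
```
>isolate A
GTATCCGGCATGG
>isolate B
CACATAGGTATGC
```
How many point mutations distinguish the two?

The sequences differ at sites 1, 2, 3, 4, 5, 6, 9, 13 (1-based) — 8 in total.

8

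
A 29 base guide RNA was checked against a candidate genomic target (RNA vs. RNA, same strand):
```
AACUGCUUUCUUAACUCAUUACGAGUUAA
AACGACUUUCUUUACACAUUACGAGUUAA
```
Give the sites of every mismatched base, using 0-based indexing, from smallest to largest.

3, 4, 12, 15

Scanning 0-based: 3: U/G; 4: G/A; 12: A/U; 15: U/A.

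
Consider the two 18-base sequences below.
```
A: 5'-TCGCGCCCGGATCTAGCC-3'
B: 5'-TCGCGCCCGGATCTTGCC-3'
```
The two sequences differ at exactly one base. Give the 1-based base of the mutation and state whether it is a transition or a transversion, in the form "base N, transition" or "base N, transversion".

base 15, transversion

The sequences differ only at base 15: A→T (purine→pyrimidine), a transversion.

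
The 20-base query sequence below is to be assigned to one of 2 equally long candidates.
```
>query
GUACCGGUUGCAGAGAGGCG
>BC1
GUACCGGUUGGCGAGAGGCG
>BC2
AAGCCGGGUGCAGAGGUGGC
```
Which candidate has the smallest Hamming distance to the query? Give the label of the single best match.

BC1

Hamming distances to query — BC1: 2; BC2: 8.
Smallest is BC1 with 2 mismatches.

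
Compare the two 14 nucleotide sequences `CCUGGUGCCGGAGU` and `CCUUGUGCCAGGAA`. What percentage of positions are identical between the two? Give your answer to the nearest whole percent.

5 positions differ (4, 10, 12, 13, 14), so 9 of 14 match: 9/14 = 64.29%.

64%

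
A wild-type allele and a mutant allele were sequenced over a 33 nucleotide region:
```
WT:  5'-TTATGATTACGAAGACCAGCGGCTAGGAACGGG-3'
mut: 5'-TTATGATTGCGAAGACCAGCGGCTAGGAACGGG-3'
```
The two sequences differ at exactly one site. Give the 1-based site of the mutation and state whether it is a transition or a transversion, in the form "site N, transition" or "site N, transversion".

site 9, transition

Site 9 changes A→G. A is a purine and G is a purine, so this is a transition.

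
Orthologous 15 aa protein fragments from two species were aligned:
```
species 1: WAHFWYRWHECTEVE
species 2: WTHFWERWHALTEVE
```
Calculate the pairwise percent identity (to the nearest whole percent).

Mismatches at positions 2, 6, 10, 11 (1-based): 4 of 15.
Identical positions: 11/15 = 73.33% → 73%.

73%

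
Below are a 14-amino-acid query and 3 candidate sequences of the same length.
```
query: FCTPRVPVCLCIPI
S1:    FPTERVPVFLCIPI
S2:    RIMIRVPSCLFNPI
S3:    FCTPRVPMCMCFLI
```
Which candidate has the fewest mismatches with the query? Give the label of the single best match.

S1

S1 differs at 3 residues; S2 differs at 7 residues; S3 differs at 4 residues. The closest is S1.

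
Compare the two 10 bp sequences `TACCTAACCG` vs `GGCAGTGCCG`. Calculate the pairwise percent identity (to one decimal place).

40.0%

Mismatches at positions 1, 2, 4, 5, 6, 7 (1-based): 6 of 10.
Identical positions: 4/10 = 40% → 40.0%.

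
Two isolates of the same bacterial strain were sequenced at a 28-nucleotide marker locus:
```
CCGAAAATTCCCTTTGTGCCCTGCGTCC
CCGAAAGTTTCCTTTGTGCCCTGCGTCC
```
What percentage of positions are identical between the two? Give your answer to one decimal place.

2 positions differ (7, 10), so 26 of 28 match: 26/28 = 92.86%.

92.9%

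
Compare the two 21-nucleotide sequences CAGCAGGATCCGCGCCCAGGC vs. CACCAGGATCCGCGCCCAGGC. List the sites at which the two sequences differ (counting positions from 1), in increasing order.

Differences at site 3 (G→C).

3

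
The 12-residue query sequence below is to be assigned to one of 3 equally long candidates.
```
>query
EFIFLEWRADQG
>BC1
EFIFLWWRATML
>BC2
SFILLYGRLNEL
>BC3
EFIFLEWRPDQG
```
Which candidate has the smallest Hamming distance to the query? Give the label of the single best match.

BC3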